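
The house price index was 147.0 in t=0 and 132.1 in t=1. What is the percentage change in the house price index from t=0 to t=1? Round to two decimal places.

-10.14%

Change = (132.1 − 147.0) / 147.0 × 100
       = -14.9 / 147.0 × 100 = -10.1361%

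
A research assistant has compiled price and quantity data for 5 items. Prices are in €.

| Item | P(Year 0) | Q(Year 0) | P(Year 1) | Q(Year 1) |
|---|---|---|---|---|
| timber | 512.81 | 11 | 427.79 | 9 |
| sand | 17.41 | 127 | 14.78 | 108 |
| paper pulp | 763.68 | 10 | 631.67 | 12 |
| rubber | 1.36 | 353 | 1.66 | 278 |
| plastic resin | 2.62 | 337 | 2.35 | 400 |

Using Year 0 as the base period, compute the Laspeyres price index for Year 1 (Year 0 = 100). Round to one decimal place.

Laspeyres price index uses base-period quantities as weights.
ΣP(Year 1)·Q(Year 0) = 427.79×11 + 14.78×127 + 631.67×10 + 1.66×353 + 2.35×337 = 4705.69 + 1877.06 + 6316.7 + 585.98 + 791.95 = 14277.38
ΣP(Year 0)·Q(Year 0) = 512.81×11 + 17.41×127 + 763.68×10 + 1.36×353 + 2.62×337 = 5640.91 + 2211.07 + 7636.8 + 480.08 + 882.94 = 16851.8
Index = 14277.38 / 16851.8 × 100 = 84.7232

84.7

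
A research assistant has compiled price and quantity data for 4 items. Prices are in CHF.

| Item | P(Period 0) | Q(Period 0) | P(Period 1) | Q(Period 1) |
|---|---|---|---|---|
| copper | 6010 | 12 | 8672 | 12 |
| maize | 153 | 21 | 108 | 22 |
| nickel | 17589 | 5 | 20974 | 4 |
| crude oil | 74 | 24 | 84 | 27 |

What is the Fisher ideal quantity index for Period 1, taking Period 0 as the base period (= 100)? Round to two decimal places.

89.95

Laspeyres component (base-period weights):
ΣP(Period 0)Q(Period 1) = 6010×12 + 153×22 + 17589×4 + 74×27 = 72120 + 3366 + 70356 + 1998 = 147840
ΣP(Period 0)Q(Period 0) = 6010×12 + 153×21 + 17589×5 + 74×24 = 72120 + 3213 + 87945 + 1776 = 165054
L = 147840 / 165054 × 100 = 89.5707
Paasche component (current-period weights):
ΣP(Period 1)Q(Period 1) = 8672×12 + 108×22 + 20974×4 + 84×27 = 104064 + 2376 + 83896 + 2268 = 192604
ΣP(Period 1)Q(Period 0) = 8672×12 + 108×21 + 20974×5 + 84×24 = 104064 + 2268 + 104870 + 2016 = 213218
P = 192604 / 213218 × 100 = 90.3320
Fisher = √(L × P) = √(89.5707 × 90.3320) = 89.9505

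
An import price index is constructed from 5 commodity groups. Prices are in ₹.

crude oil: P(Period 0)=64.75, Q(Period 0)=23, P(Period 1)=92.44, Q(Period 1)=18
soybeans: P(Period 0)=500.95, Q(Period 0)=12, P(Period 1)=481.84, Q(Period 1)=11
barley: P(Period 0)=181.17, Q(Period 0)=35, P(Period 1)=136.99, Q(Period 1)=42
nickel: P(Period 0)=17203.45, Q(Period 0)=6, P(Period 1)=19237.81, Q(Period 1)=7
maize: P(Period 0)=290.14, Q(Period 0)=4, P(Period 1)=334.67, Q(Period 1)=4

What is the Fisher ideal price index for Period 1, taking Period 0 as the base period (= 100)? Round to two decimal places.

Laspeyres component (base-period weights):
ΣP(Period 1)Q(Period 0) = 92.44×23 + 481.84×12 + 136.99×35 + 19237.81×6 + 334.67×4 = 2126.12 + 5782.08 + 4794.65 + 115426.86 + 1338.68 = 129468.39
ΣP(Period 0)Q(Period 0) = 64.75×23 + 500.95×12 + 181.17×35 + 17203.45×6 + 290.14×4 = 1489.25 + 6011.4 + 6340.95 + 103220.7 + 1160.56 = 118222.86
L = 129468.39 / 118222.86 × 100 = 109.5121
Paasche component (current-period weights):
ΣP(Period 1)Q(Period 1) = 92.44×18 + 481.84×11 + 136.99×42 + 19237.81×7 + 334.67×4 = 1663.92 + 5300.24 + 5753.58 + 134664.67 + 1338.68 = 148721.09
ΣP(Period 0)Q(Period 1) = 64.75×18 + 500.95×11 + 181.17×42 + 17203.45×7 + 290.14×4 = 1165.5 + 5510.45 + 7609.14 + 120424.15 + 1160.56 = 135869.8
P = 148721.09 / 135869.8 × 100 = 109.4585
Fisher = √(L × P) = √(109.5121 × 109.4585) = 109.4853

109.49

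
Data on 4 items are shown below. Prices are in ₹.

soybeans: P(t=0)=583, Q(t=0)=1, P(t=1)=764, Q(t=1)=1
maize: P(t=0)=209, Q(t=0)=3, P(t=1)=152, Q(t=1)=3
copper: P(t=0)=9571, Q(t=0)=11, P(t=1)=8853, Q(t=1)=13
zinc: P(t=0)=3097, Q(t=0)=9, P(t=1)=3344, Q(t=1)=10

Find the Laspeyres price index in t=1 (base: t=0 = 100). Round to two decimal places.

95.78

Laspeyres price index uses base-period quantities as weights.
ΣP(t=1)·Q(t=0) = 764×1 + 152×3 + 8853×11 + 3344×9 = 764 + 456 + 97383 + 30096 = 128699
ΣP(t=0)·Q(t=0) = 583×1 + 209×3 + 9571×11 + 3097×9 = 583 + 627 + 105281 + 27873 = 134364
Index = 128699 / 134364 × 100 = 95.7838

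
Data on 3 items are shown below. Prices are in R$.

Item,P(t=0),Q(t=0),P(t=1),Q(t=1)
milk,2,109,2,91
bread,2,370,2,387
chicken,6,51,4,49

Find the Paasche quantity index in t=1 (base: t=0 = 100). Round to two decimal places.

99.14

Paasche quantity index uses current-period prices as weights.
ΣP(t=1)·Q(t=1) = 2×91 + 2×387 + 4×49 = 182 + 774 + 196 = 1152
ΣP(t=1)·Q(t=0) = 2×109 + 2×370 + 4×51 = 218 + 740 + 204 = 1162
Index = 1152 / 1162 × 100 = 99.1394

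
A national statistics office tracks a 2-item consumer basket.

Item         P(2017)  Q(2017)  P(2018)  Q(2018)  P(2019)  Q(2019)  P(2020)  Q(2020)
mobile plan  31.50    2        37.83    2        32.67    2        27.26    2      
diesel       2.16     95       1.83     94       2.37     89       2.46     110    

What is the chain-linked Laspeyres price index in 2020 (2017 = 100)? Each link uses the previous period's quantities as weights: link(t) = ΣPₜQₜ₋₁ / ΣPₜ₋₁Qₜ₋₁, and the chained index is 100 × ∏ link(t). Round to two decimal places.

Link 2017→2018:
ΣP(2018)Q(2017) = 37.83×2 + 1.83×95 = 75.66 + 173.85 = 249.51
ΣP(2017)Q(2017) = 31.50×2 + 2.16×95 = 63 + 205.2 = 268.2
link = 249.51/268.2 = 0.930313
Link 2018→2019:
ΣP(2019)Q(2018) = 32.67×2 + 2.37×94 = 65.34 + 222.78 = 288.12
ΣP(2018)Q(2018) = 37.83×2 + 1.83×94 = 75.66 + 172.02 = 247.68
link = 288.12/247.68 = 1.163275
Link 2019→2020:
ΣP(2020)Q(2019) = 27.26×2 + 2.46×89 = 54.52 + 218.94 = 273.46
ΣP(2019)Q(2019) = 32.67×2 + 2.37×89 = 65.34 + 210.93 = 276.27
link = 273.46/276.27 = 0.989829
Chained index = 100 × 0.930313 × 1.163275 × 0.989829 = 107.1203

107.12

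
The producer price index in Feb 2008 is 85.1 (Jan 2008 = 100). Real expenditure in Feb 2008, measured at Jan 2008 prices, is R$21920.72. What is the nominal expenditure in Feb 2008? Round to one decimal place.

Nominal = Real × (Index/100) = 21920.72 × (85.1/100)
        = 21920.72 × 0.851 = 18654.5327

18654.5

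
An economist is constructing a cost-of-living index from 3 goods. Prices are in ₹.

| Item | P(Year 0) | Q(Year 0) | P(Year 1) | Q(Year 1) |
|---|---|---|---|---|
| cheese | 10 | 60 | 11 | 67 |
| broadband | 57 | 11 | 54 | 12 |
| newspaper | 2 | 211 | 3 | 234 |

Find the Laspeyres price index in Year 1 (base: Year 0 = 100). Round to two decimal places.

Laspeyres price index uses base-period quantities as weights.
ΣP(Year 1)·Q(Year 0) = 11×60 + 54×11 + 3×211 = 660 + 594 + 633 = 1887
ΣP(Year 0)·Q(Year 0) = 10×60 + 57×11 + 2×211 = 600 + 627 + 422 = 1649
Index = 1887 / 1649 × 100 = 114.4330

114.43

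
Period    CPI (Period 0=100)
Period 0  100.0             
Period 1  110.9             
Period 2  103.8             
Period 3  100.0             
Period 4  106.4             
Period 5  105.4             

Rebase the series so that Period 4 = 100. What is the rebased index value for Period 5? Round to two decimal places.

99.06

Rebased(Period 5) = 105.4 / 106.4 × 100 = 99.0602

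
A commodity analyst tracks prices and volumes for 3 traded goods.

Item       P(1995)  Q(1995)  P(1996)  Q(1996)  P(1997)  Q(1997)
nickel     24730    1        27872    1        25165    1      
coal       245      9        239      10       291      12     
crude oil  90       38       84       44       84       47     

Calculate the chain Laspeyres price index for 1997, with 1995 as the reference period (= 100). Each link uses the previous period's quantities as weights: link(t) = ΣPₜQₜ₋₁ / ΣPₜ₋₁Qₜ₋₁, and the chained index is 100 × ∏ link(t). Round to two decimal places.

102.37

Link 1995→1996:
ΣP(1996)Q(1995) = 27872×1 + 239×9 + 84×38 = 27872 + 2151 + 3192 = 33215
ΣP(1995)Q(1995) = 24730×1 + 245×9 + 90×38 = 24730 + 2205 + 3420 = 30355
link = 33215/30355 = 1.094218
Link 1996→1997:
ΣP(1997)Q(1996) = 25165×1 + 291×10 + 84×44 = 25165 + 2910 + 3696 = 31771
ΣP(1996)Q(1996) = 27872×1 + 239×10 + 84×44 = 27872 + 2390 + 3696 = 33958
link = 31771/33958 = 0.935597
Chained index = 100 × 1.094218 × 0.935597 = 102.3747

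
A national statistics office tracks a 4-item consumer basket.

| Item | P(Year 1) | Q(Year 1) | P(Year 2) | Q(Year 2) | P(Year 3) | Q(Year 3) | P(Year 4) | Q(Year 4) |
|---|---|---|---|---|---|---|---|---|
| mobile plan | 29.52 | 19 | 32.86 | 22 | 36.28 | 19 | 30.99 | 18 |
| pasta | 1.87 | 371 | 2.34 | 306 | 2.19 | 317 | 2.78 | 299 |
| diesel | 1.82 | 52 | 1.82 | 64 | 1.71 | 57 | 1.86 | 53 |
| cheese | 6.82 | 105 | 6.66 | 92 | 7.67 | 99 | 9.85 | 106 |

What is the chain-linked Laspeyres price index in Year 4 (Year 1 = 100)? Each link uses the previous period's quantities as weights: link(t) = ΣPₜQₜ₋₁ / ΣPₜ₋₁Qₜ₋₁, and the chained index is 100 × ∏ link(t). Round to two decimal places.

132.76

Link Year 1→Year 2:
ΣP(Year 2)Q(Year 1) = 32.86×19 + 2.34×371 + 1.82×52 + 6.66×105 = 624.34 + 868.14 + 94.64 + 699.3 = 2286.42
ΣP(Year 1)Q(Year 1) = 29.52×19 + 1.87×371 + 1.82×52 + 6.82×105 = 560.88 + 693.77 + 94.64 + 716.1 = 2065.39
link = 2286.42/2065.39 = 1.107016
Link Year 2→Year 3:
ΣP(Year 3)Q(Year 2) = 36.28×22 + 2.19×306 + 1.71×64 + 7.67×92 = 798.16 + 670.14 + 109.44 + 705.64 = 2283.38
ΣP(Year 2)Q(Year 2) = 32.86×22 + 2.34×306 + 1.82×64 + 6.66×92 = 722.92 + 716.04 + 116.48 + 612.72 = 2168.16
link = 2283.38/2168.16 = 1.053142
Link Year 3→Year 4:
ΣP(Year 4)Q(Year 3) = 30.99×19 + 2.78×317 + 1.86×57 + 9.85×99 = 588.81 + 881.26 + 106.02 + 975.15 = 2551.24
ΣP(Year 3)Q(Year 3) = 36.28×19 + 2.19×317 + 1.71×57 + 7.67×99 = 689.32 + 694.23 + 97.47 + 759.33 = 2240.35
link = 2551.24/2240.35 = 1.138768
Chained index = 100 × 1.107016 × 1.053142 × 1.138768 = 132.7628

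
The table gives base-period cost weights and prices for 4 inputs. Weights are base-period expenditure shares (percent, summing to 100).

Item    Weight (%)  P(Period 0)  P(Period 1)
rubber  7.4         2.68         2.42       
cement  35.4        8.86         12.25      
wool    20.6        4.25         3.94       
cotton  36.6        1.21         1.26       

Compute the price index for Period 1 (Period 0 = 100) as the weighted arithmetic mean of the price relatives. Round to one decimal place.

112.8

rubber: 7.4 × (2.42/2.68) = 7.4 × 0.902985 = 6.6821
cement: 35.4 × (12.25/8.86) = 35.4 × 1.382619 = 48.9447
wool: 20.6 × (3.94/4.25) = 20.6 × 0.927059 = 19.0974
cotton: 36.6 × (1.26/1.21) = 36.6 × 1.041322 = 38.1124
Index = Σ wᵢ·(p₁ᵢ/p₀ᵢ) = 6.6821 + 48.9447 + 19.0974 + 38.1124 = 112.8366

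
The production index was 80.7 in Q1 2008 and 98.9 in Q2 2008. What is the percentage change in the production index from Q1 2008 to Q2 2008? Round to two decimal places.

22.55%

Change = (98.9 − 80.7) / 80.7 × 100
       = 18.2 / 80.7 × 100 = 22.5527%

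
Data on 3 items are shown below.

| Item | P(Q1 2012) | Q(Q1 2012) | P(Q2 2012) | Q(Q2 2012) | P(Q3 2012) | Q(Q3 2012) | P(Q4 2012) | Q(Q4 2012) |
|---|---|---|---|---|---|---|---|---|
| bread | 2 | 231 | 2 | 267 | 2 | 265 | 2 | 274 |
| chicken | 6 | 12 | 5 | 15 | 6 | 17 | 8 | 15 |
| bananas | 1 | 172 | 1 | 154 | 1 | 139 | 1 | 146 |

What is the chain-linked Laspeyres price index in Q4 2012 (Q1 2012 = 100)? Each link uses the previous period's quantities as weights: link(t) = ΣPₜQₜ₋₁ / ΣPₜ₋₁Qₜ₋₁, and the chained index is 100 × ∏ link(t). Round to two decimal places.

Link Q1 2012→Q2 2012:
ΣP(Q2 2012)Q(Q1 2012) = 2×231 + 5×12 + 1×172 = 462 + 60 + 172 = 694
ΣP(Q1 2012)Q(Q1 2012) = 2×231 + 6×12 + 1×172 = 462 + 72 + 172 = 706
link = 694/706 = 0.983003
Link Q2 2012→Q3 2012:
ΣP(Q3 2012)Q(Q2 2012) = 2×267 + 6×15 + 1×154 = 534 + 90 + 154 = 778
ΣP(Q2 2012)Q(Q2 2012) = 2×267 + 5×15 + 1×154 = 534 + 75 + 154 = 763
link = 778/763 = 1.019659
Link Q3 2012→Q4 2012:
ΣP(Q4 2012)Q(Q3 2012) = 2×265 + 8×17 + 1×139 = 530 + 136 + 139 = 805
ΣP(Q3 2012)Q(Q3 2012) = 2×265 + 6×17 + 1×139 = 530 + 102 + 139 = 771
link = 805/771 = 1.044099
Chained index = 100 × 0.983003 × 1.019659 × 1.044099 = 104.6529

104.65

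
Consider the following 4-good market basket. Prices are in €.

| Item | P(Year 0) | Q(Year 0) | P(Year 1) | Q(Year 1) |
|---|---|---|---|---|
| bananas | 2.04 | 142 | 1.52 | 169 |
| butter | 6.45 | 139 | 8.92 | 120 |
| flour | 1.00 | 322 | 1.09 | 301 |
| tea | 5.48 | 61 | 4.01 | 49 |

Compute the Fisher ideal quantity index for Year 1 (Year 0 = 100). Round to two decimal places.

90.95

Laspeyres component (base-period weights):
ΣP(Year 0)Q(Year 1) = 2.04×169 + 6.45×120 + 1.00×301 + 5.48×49 = 344.76 + 774 + 301 + 268.52 = 1688.28
ΣP(Year 0)Q(Year 0) = 2.04×142 + 6.45×139 + 1.00×322 + 5.48×61 = 289.68 + 896.55 + 322 + 334.28 = 1842.51
L = 1688.28 / 1842.51 × 100 = 91.6294
Paasche component (current-period weights):
ΣP(Year 1)Q(Year 1) = 1.52×169 + 8.92×120 + 1.09×301 + 4.01×49 = 256.88 + 1070.4 + 328.09 + 196.49 = 1851.86
ΣP(Year 1)Q(Year 0) = 1.52×142 + 8.92×139 + 1.09×322 + 4.01×61 = 215.84 + 1239.88 + 350.98 + 244.61 = 2051.31
P = 1851.86 / 2051.31 × 100 = 90.2769
Fisher = √(L × P) = √(91.6294 × 90.2769) = 90.9506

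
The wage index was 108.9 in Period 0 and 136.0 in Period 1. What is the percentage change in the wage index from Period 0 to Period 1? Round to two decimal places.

Change = (136.0 − 108.9) / 108.9 × 100
       = 27.1 / 108.9 × 100 = 24.8852%

24.89%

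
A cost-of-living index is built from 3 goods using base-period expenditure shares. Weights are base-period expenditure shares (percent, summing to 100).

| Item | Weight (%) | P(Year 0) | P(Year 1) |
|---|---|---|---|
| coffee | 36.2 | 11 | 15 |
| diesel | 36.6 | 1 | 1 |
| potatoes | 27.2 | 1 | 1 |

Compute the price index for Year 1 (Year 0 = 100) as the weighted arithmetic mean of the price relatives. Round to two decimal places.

coffee: 36.2 × (15/11) = 36.2 × 1.363636 = 49.3636
diesel: 36.6 × (1/1) = 36.6 × 1.000000 = 36.6000
potatoes: 27.2 × (1/1) = 27.2 × 1.000000 = 27.2000
Index = Σ wᵢ·(p₁ᵢ/p₀ᵢ) = 49.3636 + 36.6000 + 27.2000 = 113.1636

113.16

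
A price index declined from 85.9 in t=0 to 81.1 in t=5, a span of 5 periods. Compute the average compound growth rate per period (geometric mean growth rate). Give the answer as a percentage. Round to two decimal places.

-1.14%

Growth factor = (81.1/85.9)^(1/5) = (0.944121)^(1/5) = 0.988566
Growth rate = 0.988566 − 1 = -0.011434 = -1.1434%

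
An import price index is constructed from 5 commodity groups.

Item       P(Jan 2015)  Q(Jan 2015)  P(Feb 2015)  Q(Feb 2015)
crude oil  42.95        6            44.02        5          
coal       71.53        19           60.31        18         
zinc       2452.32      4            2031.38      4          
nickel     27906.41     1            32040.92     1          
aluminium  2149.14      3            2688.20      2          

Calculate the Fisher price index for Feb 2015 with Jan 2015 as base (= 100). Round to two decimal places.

108.05

Laspeyres component (base-period weights):
ΣP(Feb 2015)Q(Jan 2015) = 44.02×6 + 60.31×19 + 2031.38×4 + 32040.92×1 + 2688.20×3 = 264.12 + 1145.89 + 8125.52 + 32040.92 + 8064.6 = 49641.05
ΣP(Jan 2015)Q(Jan 2015) = 42.95×6 + 71.53×19 + 2452.32×4 + 27906.41×1 + 2149.14×3 = 257.7 + 1359.07 + 9809.28 + 27906.41 + 6447.42 = 45779.88
L = 49641.05 / 45779.88 × 100 = 108.4342
Paasche component (current-period weights):
ΣP(Feb 2015)Q(Feb 2015) = 44.02×5 + 60.31×18 + 2031.38×4 + 32040.92×1 + 2688.20×2 = 220.1 + 1085.58 + 8125.52 + 32040.92 + 5376.4 = 46848.52
ΣP(Jan 2015)Q(Feb 2015) = 42.95×5 + 71.53×18 + 2452.32×4 + 27906.41×1 + 2149.14×2 = 214.75 + 1287.54 + 9809.28 + 27906.41 + 4298.28 = 43516.26
P = 46848.52 / 43516.26 × 100 = 107.6575
Fisher = √(L × P) = √(108.4342 × 107.6575) = 108.0452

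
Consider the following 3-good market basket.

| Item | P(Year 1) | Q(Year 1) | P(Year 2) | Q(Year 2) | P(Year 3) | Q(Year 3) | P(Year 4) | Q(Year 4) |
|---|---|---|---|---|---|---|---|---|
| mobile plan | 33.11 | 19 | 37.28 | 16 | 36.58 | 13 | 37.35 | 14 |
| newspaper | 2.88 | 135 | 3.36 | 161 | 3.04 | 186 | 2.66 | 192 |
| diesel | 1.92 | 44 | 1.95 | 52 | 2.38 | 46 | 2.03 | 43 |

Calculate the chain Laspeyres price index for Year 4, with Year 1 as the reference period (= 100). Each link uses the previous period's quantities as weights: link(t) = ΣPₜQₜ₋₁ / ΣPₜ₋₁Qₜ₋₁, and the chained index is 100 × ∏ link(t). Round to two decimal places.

Link Year 1→Year 2:
ΣP(Year 2)Q(Year 1) = 37.28×19 + 3.36×135 + 1.95×44 = 708.32 + 453.6 + 85.8 = 1247.72
ΣP(Year 1)Q(Year 1) = 33.11×19 + 2.88×135 + 1.92×44 = 629.09 + 388.8 + 84.48 = 1102.37
link = 1247.72/1102.37 = 1.131852
Link Year 2→Year 3:
ΣP(Year 3)Q(Year 2) = 36.58×16 + 3.04×161 + 2.38×52 = 585.28 + 489.44 + 123.76 = 1198.48
ΣP(Year 2)Q(Year 2) = 37.28×16 + 3.36×161 + 1.95×52 = 596.48 + 540.96 + 101.4 = 1238.84
link = 1198.48/1238.84 = 0.967421
Link Year 3→Year 4:
ΣP(Year 4)Q(Year 3) = 37.35×13 + 2.66×186 + 2.03×46 = 485.55 + 494.76 + 93.38 = 1073.69
ΣP(Year 3)Q(Year 3) = 36.58×13 + 3.04×186 + 2.38×46 = 475.54 + 565.44 + 109.48 = 1150.46
link = 1073.69/1150.46 = 0.933270
Chained index = 100 × 1.131852 × 0.967421 × 0.933270 = 102.1910

102.19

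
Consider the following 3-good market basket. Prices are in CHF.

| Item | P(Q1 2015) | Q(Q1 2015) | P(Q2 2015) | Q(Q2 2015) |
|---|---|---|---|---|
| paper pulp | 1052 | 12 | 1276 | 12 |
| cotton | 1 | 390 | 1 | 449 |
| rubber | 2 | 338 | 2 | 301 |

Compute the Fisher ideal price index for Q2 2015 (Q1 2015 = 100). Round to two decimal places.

Laspeyres component (base-period weights):
ΣP(Q2 2015)Q(Q1 2015) = 1276×12 + 1×390 + 2×338 = 15312 + 390 + 676 = 16378
ΣP(Q1 2015)Q(Q1 2015) = 1052×12 + 1×390 + 2×338 = 12624 + 390 + 676 = 13690
L = 16378 / 13690 × 100 = 119.6348
Paasche component (current-period weights):
ΣP(Q2 2015)Q(Q2 2015) = 1276×12 + 1×449 + 2×301 = 15312 + 449 + 602 = 16363
ΣP(Q1 2015)Q(Q2 2015) = 1052×12 + 1×449 + 2×301 = 12624 + 449 + 602 = 13675
P = 16363 / 13675 × 100 = 119.6563
Fisher = √(L × P) = √(119.6348 × 119.6563) = 119.6455

119.65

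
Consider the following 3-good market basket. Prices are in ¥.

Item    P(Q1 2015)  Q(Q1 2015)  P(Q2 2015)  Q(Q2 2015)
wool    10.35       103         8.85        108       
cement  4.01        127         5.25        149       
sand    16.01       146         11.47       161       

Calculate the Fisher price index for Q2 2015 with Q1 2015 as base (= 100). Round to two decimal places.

83.32

Laspeyres component (base-period weights):
ΣP(Q2 2015)Q(Q1 2015) = 8.85×103 + 5.25×127 + 11.47×146 = 911.55 + 666.75 + 1674.62 = 3252.92
ΣP(Q1 2015)Q(Q1 2015) = 10.35×103 + 4.01×127 + 16.01×146 = 1066.05 + 509.27 + 2337.46 = 3912.78
L = 3252.92 / 3912.78 × 100 = 83.1358
Paasche component (current-period weights):
ΣP(Q2 2015)Q(Q2 2015) = 8.85×108 + 5.25×149 + 11.47×161 = 955.8 + 782.25 + 1846.67 = 3584.72
ΣP(Q1 2015)Q(Q2 2015) = 10.35×108 + 4.01×149 + 16.01×161 = 1117.8 + 597.49 + 2577.61 = 4292.9
P = 3584.72 / 4292.9 × 100 = 83.5035
Fisher = √(L × P) = √(83.1358 × 83.5035) = 83.3194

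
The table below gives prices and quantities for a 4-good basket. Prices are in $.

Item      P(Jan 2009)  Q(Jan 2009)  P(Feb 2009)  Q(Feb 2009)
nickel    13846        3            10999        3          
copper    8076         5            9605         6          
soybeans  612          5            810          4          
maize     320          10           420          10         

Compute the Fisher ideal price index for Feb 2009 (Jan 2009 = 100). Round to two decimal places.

101.89

Laspeyres component (base-period weights):
ΣP(Feb 2009)Q(Jan 2009) = 10999×3 + 9605×5 + 810×5 + 420×10 = 32997 + 48025 + 4050 + 4200 = 89272
ΣP(Jan 2009)Q(Jan 2009) = 13846×3 + 8076×5 + 612×5 + 320×10 = 41538 + 40380 + 3060 + 3200 = 88178
L = 89272 / 88178 × 100 = 101.2407
Paasche component (current-period weights):
ΣP(Feb 2009)Q(Feb 2009) = 10999×3 + 9605×6 + 810×4 + 420×10 = 32997 + 57630 + 3240 + 4200 = 98067
ΣP(Jan 2009)Q(Feb 2009) = 13846×3 + 8076×6 + 612×4 + 320×10 = 41538 + 48456 + 2448 + 3200 = 95642
P = 98067 / 95642 × 100 = 102.5355
Fisher = √(L × P) = √(101.2407 × 102.5355) = 101.8860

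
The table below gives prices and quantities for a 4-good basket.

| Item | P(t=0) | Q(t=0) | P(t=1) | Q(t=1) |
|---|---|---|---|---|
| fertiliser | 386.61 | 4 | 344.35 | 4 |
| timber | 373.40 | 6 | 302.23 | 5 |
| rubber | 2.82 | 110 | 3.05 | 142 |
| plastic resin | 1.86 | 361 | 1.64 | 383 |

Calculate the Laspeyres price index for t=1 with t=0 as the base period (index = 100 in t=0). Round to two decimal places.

Laspeyres price index uses base-period quantities as weights.
ΣP(t=1)·Q(t=0) = 344.35×4 + 302.23×6 + 3.05×110 + 1.64×361 = 1377.4 + 1813.38 + 335.5 + 592.04 = 4118.32
ΣP(t=0)·Q(t=0) = 386.61×4 + 373.40×6 + 2.82×110 + 1.86×361 = 1546.44 + 2240.4 + 310.2 + 671.46 = 4768.5
Index = 4118.32 / 4768.5 × 100 = 86.3651

86.37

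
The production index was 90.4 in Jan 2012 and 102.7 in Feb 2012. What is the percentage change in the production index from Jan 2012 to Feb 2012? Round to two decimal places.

13.61%

Change = (102.7 − 90.4) / 90.4 × 100
       = 12.3 / 90.4 × 100 = 13.6062%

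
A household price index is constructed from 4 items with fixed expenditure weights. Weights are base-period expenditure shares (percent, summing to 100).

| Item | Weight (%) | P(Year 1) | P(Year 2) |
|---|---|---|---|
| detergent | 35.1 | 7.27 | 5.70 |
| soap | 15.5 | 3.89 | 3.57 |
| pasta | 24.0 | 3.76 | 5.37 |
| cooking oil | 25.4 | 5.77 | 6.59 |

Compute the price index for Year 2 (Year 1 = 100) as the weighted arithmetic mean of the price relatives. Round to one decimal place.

detergent: 35.1 × (5.70/7.27) = 35.1 × 0.784044 = 27.5199
soap: 15.5 × (3.57/3.89) = 15.5 × 0.917738 = 14.2249
pasta: 24.0 × (5.37/3.76) = 24.0 × 1.428191 = 34.2766
cooking oil: 25.4 × (6.59/5.77) = 25.4 × 1.142114 = 29.0097
Index = Σ wᵢ·(p₁ᵢ/p₀ᵢ) = 27.5199 + 14.2249 + 34.2766 + 29.0097 = 105.0312

105.0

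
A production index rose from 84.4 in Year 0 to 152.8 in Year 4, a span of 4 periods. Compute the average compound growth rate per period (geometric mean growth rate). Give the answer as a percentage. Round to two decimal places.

Growth factor = (152.8/84.4)^(1/4) = (1.810427)^(1/4) = 1.159966
Growth rate = 1.159966 − 1 = 0.159966 = 15.9966%

16.00%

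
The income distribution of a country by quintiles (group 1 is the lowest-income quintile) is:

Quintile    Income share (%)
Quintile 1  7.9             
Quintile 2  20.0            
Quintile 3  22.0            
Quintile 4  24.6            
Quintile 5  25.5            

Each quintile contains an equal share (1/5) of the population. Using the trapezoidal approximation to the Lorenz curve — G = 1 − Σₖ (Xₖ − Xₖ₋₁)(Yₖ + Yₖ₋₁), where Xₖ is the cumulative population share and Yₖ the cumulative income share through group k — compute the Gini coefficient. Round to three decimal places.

0.159

Cumulative income shares Yₖ: 0.0790, 0.2790, 0.4990, 0.7450, 1.0000
Σ (Xₖ−Xₖ₋₁)(Yₖ+Yₖ₋₁) = (1/5)(0.0790+0.0000) + (1/5)(0.2790+0.0790) + (1/5)(0.4990+0.2790) + (1/5)(0.7450+0.4990) + (1/5)(1.0000+0.7450)
  = 0.0158 + 0.0716 + 0.1556 + 0.2488 + 0.3490 = 0.8408
G = 1 − 0.8408 = 0.1592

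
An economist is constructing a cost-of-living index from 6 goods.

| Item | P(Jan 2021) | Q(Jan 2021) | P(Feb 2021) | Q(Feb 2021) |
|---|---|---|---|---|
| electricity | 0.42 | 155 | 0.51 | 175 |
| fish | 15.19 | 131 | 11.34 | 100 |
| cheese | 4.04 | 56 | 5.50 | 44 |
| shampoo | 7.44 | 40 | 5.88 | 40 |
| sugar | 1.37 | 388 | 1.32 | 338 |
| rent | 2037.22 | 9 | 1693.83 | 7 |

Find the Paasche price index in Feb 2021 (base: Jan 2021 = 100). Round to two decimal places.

Paasche price index uses current-period quantities as weights.
ΣP(Feb 2021)·Q(Feb 2021) = 0.51×175 + 11.34×100 + 5.50×44 + 5.88×40 + 1.32×338 + 1693.83×7 = 89.25 + 1134 + 242 + 235.2 + 446.16 + 11856.81 = 14003.42
ΣP(Jan 2021)·Q(Feb 2021) = 0.42×175 + 15.19×100 + 4.04×44 + 7.44×40 + 1.37×338 + 2037.22×7 = 73.5 + 1519 + 177.76 + 297.6 + 463.06 + 14260.54 = 16791.46
Index = 14003.42 / 16791.46 × 100 = 83.3961

83.40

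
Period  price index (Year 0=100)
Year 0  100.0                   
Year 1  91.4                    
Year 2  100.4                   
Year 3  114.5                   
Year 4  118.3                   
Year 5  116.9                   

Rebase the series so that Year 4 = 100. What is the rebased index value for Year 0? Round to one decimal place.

84.5

Rebased(Year 0) = 100.0 / 118.3 × 100 = 84.5309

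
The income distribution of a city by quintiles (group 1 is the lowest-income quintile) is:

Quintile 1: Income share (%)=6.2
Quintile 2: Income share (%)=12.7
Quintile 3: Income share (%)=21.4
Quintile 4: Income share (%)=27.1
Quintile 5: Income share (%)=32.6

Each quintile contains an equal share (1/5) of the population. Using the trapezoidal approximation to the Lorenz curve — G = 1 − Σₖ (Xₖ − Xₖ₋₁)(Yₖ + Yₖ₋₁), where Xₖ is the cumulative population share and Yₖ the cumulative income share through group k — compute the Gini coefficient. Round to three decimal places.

0.269

Cumulative income shares Yₖ: 0.0620, 0.1890, 0.4030, 0.6740, 1.0000
Σ (Xₖ−Xₖ₋₁)(Yₖ+Yₖ₋₁) = (1/5)(0.0620+0.0000) + (1/5)(0.1890+0.0620) + (1/5)(0.4030+0.1890) + (1/5)(0.6740+0.4030) + (1/5)(1.0000+0.6740)
  = 0.0124 + 0.0502 + 0.1184 + 0.2154 + 0.3348 = 0.7312
G = 1 − 0.7312 = 0.2688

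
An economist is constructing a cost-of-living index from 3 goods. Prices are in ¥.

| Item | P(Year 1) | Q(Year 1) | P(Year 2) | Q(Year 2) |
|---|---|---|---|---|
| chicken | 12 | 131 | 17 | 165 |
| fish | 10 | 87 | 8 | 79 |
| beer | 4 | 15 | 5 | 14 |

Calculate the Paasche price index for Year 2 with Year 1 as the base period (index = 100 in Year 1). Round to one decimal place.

124.1

Paasche price index uses current-period quantities as weights.
ΣP(Year 2)·Q(Year 2) = 17×165 + 8×79 + 5×14 = 2805 + 632 + 70 = 3507
ΣP(Year 1)·Q(Year 2) = 12×165 + 10×79 + 4×14 = 1980 + 790 + 56 = 2826
Index = 3507 / 2826 × 100 = 124.0977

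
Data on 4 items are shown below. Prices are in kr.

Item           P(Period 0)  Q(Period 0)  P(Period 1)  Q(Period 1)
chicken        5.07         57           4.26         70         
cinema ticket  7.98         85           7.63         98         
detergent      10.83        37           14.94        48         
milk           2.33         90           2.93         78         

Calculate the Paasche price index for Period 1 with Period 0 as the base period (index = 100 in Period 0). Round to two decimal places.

Paasche price index uses current-period quantities as weights.
ΣP(Period 1)·Q(Period 1) = 4.26×70 + 7.63×98 + 14.94×48 + 2.93×78 = 298.2 + 747.74 + 717.12 + 228.54 = 1991.6
ΣP(Period 0)·Q(Period 1) = 5.07×70 + 7.98×98 + 10.83×48 + 2.33×78 = 354.9 + 782.04 + 519.84 + 181.74 = 1838.52
Index = 1991.6 / 1838.52 × 100 = 108.3263

108.33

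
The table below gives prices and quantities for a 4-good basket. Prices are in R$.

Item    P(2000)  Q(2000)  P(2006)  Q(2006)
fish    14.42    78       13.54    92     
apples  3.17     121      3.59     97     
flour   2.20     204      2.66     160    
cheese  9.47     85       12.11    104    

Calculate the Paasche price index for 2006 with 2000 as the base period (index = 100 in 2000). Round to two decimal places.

110.36

Paasche price index uses current-period quantities as weights.
ΣP(2006)·Q(2006) = 13.54×92 + 3.59×97 + 2.66×160 + 12.11×104 = 1245.68 + 348.23 + 425.6 + 1259.44 = 3278.95
ΣP(2000)·Q(2006) = 14.42×92 + 3.17×97 + 2.20×160 + 9.47×104 = 1326.64 + 307.49 + 352 + 984.88 = 2971.01
Index = 3278.95 / 2971.01 × 100 = 110.3648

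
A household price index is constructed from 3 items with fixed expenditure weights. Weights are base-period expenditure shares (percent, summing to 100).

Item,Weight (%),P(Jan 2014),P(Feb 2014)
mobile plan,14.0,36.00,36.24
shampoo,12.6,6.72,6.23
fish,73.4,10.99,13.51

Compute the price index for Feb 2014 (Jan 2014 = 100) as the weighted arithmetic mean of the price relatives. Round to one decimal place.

116.0

mobile plan: 14.0 × (36.24/36.00) = 14.0 × 1.006667 = 14.0933
shampoo: 12.6 × (6.23/6.72) = 12.6 × 0.927083 = 11.6813
fish: 73.4 × (13.51/10.99) = 73.4 × 1.229299 = 90.2306
Index = Σ wᵢ·(p₁ᵢ/p₀ᵢ) = 14.0933 + 11.6813 + 90.2306 = 116.0052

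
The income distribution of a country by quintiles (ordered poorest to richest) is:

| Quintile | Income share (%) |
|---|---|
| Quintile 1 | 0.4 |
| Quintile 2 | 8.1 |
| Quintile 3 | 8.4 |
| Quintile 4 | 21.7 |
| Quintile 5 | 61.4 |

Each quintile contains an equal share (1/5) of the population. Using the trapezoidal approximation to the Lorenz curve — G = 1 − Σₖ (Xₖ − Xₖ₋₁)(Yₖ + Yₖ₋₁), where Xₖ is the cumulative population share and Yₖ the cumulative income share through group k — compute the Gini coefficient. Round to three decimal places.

0.542

Cumulative income shares Yₖ: 0.0040, 0.0850, 0.1690, 0.3860, 1.0000
Σ (Xₖ−Xₖ₋₁)(Yₖ+Yₖ₋₁) = (1/5)(0.0040+0.0000) + (1/5)(0.0850+0.0040) + (1/5)(0.1690+0.0850) + (1/5)(0.3860+0.1690) + (1/5)(1.0000+0.3860)
  = 0.0008 + 0.0178 + 0.0508 + 0.1110 + 0.2772 = 0.4576
G = 1 − 0.4576 = 0.5424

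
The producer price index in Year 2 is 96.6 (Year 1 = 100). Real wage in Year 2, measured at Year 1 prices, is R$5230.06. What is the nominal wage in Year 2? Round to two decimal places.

5052.24

Nominal = Real × (Index/100) = 5230.06 × (96.6/100)
        = 5230.06 × 0.966 = 5052.2380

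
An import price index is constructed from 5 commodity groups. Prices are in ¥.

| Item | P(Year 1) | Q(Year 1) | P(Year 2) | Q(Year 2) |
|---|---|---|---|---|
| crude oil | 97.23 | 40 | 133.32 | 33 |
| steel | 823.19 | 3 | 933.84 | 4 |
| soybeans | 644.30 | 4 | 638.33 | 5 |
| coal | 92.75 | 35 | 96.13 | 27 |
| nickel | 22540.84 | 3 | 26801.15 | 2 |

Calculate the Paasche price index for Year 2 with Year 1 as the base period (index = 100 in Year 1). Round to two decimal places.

Paasche price index uses current-period quantities as weights.
ΣP(Year 2)·Q(Year 2) = 133.32×33 + 933.84×4 + 638.33×5 + 96.13×27 + 26801.15×2 = 4399.56 + 3735.36 + 3191.65 + 2595.51 + 53602.3 = 67524.38
ΣP(Year 1)·Q(Year 2) = 97.23×33 + 823.19×4 + 644.30×5 + 92.75×27 + 22540.84×2 = 3208.59 + 3292.76 + 3221.5 + 2504.25 + 45081.68 = 57308.78
Index = 67524.38 / 57308.78 × 100 = 117.8255

117.83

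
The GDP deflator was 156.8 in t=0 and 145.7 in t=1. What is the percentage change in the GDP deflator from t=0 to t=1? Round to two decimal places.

-7.08%

Change = (145.7 − 156.8) / 156.8 × 100
       = -11.1 / 156.8 × 100 = -7.0791%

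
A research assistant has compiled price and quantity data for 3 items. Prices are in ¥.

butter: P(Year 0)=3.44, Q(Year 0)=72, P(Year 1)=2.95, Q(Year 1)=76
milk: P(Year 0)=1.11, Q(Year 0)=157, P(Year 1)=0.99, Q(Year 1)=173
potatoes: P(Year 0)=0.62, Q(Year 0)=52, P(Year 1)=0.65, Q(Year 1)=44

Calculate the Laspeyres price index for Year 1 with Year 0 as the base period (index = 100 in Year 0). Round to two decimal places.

Laspeyres price index uses base-period quantities as weights.
ΣP(Year 1)·Q(Year 0) = 2.95×72 + 0.99×157 + 0.65×52 = 212.4 + 155.43 + 33.8 = 401.63
ΣP(Year 0)·Q(Year 0) = 3.44×72 + 1.11×157 + 0.62×52 = 247.68 + 174.27 + 32.24 = 454.19
Index = 401.63 / 454.19 × 100 = 88.4278

88.43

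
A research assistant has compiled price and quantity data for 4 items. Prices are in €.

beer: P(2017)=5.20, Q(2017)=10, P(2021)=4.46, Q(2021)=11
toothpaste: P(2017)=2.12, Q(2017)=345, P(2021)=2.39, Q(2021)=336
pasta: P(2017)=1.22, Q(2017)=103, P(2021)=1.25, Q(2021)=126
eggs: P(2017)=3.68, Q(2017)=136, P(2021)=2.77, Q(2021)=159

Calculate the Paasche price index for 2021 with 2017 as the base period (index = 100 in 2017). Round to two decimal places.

96.13

Paasche price index uses current-period quantities as weights.
ΣP(2021)·Q(2021) = 4.46×11 + 2.39×336 + 1.25×126 + 2.77×159 = 49.06 + 803.04 + 157.5 + 440.43 = 1450.03
ΣP(2017)·Q(2021) = 5.20×11 + 2.12×336 + 1.22×126 + 3.68×159 = 57.2 + 712.32 + 153.72 + 585.12 = 1508.36
Index = 1450.03 / 1508.36 × 100 = 96.1329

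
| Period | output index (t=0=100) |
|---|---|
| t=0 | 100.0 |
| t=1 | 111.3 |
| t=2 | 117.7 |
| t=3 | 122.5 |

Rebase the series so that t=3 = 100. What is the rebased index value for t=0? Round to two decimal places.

Rebased(t=0) = 100.0 / 122.5 × 100 = 81.6327

81.63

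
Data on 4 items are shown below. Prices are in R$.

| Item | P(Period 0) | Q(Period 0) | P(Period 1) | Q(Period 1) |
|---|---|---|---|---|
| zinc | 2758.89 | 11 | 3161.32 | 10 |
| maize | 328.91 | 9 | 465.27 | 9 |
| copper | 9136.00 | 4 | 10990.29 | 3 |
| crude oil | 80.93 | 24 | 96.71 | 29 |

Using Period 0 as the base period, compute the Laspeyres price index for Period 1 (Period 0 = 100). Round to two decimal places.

Laspeyres price index uses base-period quantities as weights.
ΣP(Period 1)·Q(Period 0) = 3161.32×11 + 465.27×9 + 10990.29×4 + 96.71×24 = 34774.52 + 4187.43 + 43961.16 + 2321.04 = 85244.15
ΣP(Period 0)·Q(Period 0) = 2758.89×11 + 328.91×9 + 9136.00×4 + 80.93×24 = 30347.79 + 2960.19 + 36544 + 1942.32 = 71794.3
Index = 85244.15 / 71794.3 × 100 = 118.7339

118.73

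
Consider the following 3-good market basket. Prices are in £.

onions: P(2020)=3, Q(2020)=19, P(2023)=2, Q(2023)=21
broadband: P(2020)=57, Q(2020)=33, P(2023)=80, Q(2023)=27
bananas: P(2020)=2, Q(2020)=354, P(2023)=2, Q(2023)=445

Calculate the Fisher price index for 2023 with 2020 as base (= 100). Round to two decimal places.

Laspeyres component (base-period weights):
ΣP(2023)Q(2020) = 2×19 + 80×33 + 2×354 = 38 + 2640 + 708 = 3386
ΣP(2020)Q(2020) = 3×19 + 57×33 + 2×354 = 57 + 1881 + 708 = 2646
L = 3386 / 2646 × 100 = 127.9667
Paasche component (current-period weights):
ΣP(2023)Q(2023) = 2×21 + 80×27 + 2×445 = 42 + 2160 + 890 = 3092
ΣP(2020)Q(2023) = 3×21 + 57×27 + 2×445 = 63 + 1539 + 890 = 2492
P = 3092 / 2492 × 100 = 124.0770
Fisher = √(L × P) = √(127.9667 × 124.0770) = 126.0069

126.01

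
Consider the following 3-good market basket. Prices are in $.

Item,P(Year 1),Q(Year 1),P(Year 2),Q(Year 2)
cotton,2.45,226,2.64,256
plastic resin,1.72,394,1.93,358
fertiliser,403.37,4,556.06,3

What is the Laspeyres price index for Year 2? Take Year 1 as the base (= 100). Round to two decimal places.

Laspeyres price index uses base-period quantities as weights.
ΣP(Year 2)·Q(Year 1) = 2.64×226 + 1.93×394 + 556.06×4 = 596.64 + 760.42 + 2224.24 = 3581.3
ΣP(Year 1)·Q(Year 1) = 2.45×226 + 1.72×394 + 403.37×4 = 553.7 + 677.68 + 1613.48 = 2844.86
Index = 3581.3 / 2844.86 × 100 = 125.8867

125.89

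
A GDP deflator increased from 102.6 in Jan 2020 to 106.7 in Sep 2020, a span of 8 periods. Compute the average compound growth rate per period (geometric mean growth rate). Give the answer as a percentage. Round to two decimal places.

Growth factor = (106.7/102.6)^(1/8) = (1.039961)^(1/8) = 1.004910
Growth rate = 1.004910 − 1 = 0.004910 = 0.4910%

0.49%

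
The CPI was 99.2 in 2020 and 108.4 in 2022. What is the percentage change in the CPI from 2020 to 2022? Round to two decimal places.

Change = (108.4 − 99.2) / 99.2 × 100
       = 9.2 / 99.2 × 100 = 9.2742%

9.27%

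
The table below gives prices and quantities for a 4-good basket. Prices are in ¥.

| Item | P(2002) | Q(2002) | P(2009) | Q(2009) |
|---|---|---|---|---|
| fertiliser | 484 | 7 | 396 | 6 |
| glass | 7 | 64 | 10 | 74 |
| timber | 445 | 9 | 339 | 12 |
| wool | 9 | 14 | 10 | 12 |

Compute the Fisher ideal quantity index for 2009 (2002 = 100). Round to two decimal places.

Laspeyres component (base-period weights):
ΣP(2002)Q(2009) = 484×6 + 7×74 + 445×12 + 9×12 = 2904 + 518 + 5340 + 108 = 8870
ΣP(2002)Q(2002) = 484×7 + 7×64 + 445×9 + 9×14 = 3388 + 448 + 4005 + 126 = 7967
L = 8870 / 7967 × 100 = 111.3343
Paasche component (current-period weights):
ΣP(2009)Q(2009) = 396×6 + 10×74 + 339×12 + 10×12 = 2376 + 740 + 4068 + 120 = 7304
ΣP(2009)Q(2002) = 396×7 + 10×64 + 339×9 + 10×14 = 2772 + 640 + 3051 + 140 = 6603
P = 7304 / 6603 × 100 = 110.6164
Fisher = √(L × P) = √(111.3343 × 110.6164) = 110.9747

110.97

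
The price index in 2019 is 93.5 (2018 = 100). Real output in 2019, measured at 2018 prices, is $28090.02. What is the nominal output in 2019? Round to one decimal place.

26264.2

Nominal = Real × (Index/100) = 28090.02 × (93.5/100)
        = 28090.02 × 0.935 = 26264.1687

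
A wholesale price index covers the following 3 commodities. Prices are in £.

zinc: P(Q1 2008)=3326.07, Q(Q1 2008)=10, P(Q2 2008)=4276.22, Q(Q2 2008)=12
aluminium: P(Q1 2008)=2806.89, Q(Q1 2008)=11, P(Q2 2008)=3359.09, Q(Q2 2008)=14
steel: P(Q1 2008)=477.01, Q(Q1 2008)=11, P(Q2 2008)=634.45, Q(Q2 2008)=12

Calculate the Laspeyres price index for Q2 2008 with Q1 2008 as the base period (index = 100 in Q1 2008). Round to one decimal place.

Laspeyres price index uses base-period quantities as weights.
ΣP(Q2 2008)·Q(Q1 2008) = 4276.22×10 + 3359.09×11 + 634.45×11 = 42762.2 + 36949.99 + 6978.95 = 86691.14
ΣP(Q1 2008)·Q(Q1 2008) = 3326.07×10 + 2806.89×11 + 477.01×11 = 33260.7 + 30875.79 + 5247.11 = 69383.6
Index = 86691.14 / 69383.6 × 100 = 124.9447

124.9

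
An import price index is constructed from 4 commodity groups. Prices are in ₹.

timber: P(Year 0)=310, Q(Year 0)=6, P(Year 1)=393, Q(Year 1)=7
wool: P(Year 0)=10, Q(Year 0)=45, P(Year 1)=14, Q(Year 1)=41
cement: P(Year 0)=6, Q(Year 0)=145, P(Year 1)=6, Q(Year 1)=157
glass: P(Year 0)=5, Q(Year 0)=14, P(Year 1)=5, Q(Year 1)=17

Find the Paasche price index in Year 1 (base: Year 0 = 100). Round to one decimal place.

Paasche price index uses current-period quantities as weights.
ΣP(Year 1)·Q(Year 1) = 393×7 + 14×41 + 6×157 + 5×17 = 2751 + 574 + 942 + 85 = 4352
ΣP(Year 0)·Q(Year 1) = 310×7 + 10×41 + 6×157 + 5×17 = 2170 + 410 + 942 + 85 = 3607
Index = 4352 / 3607 × 100 = 120.6543

120.7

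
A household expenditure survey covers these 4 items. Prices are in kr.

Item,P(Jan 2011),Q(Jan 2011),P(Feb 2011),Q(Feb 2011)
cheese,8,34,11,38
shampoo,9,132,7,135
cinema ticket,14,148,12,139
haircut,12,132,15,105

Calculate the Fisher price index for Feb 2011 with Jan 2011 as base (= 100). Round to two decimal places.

Laspeyres component (base-period weights):
ΣP(Feb 2011)Q(Jan 2011) = 11×34 + 7×132 + 12×148 + 15×132 = 374 + 924 + 1776 + 1980 = 5054
ΣP(Jan 2011)Q(Jan 2011) = 8×34 + 9×132 + 14×148 + 12×132 = 272 + 1188 + 2072 + 1584 = 5116
L = 5054 / 5116 × 100 = 98.7881
Paasche component (current-period weights):
ΣP(Feb 2011)Q(Feb 2011) = 11×38 + 7×135 + 12×139 + 15×105 = 418 + 945 + 1668 + 1575 = 4606
ΣP(Jan 2011)Q(Feb 2011) = 8×38 + 9×135 + 14×139 + 12×105 = 304 + 1215 + 1946 + 1260 = 4725
P = 4606 / 4725 × 100 = 97.4815
Fisher = √(L × P) = √(98.7881 × 97.4815) = 98.1326

98.13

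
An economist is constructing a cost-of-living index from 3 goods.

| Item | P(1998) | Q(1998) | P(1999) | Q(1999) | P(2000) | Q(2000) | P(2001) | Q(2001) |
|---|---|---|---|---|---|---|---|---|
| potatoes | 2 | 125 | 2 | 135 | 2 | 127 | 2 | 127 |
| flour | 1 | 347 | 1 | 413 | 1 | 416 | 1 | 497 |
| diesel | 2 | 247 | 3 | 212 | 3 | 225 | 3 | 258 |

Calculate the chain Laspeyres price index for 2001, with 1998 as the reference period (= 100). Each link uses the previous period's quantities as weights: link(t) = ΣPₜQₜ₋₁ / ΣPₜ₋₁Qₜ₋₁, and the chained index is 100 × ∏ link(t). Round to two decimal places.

Link 1998→1999:
ΣP(1999)Q(1998) = 2×125 + 1×347 + 3×247 = 250 + 347 + 741 = 1338
ΣP(1998)Q(1998) = 2×125 + 1×347 + 2×247 = 250 + 347 + 494 = 1091
link = 1338/1091 = 1.226398
Link 1999→2000:
ΣP(2000)Q(1999) = 2×135 + 1×413 + 3×212 = 270 + 413 + 636 = 1319
ΣP(1999)Q(1999) = 2×135 + 1×413 + 3×212 = 270 + 413 + 636 = 1319
link = 1319/1319 = 1.000000
Link 2000→2001:
ΣP(2001)Q(2000) = 2×127 + 1×416 + 3×225 = 254 + 416 + 675 = 1345
ΣP(2000)Q(2000) = 2×127 + 1×416 + 3×225 = 254 + 416 + 675 = 1345
link = 1345/1345 = 1.000000
Chained index = 100 × 1.226398 × 1.000000 × 1.000000 = 122.6398

122.64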